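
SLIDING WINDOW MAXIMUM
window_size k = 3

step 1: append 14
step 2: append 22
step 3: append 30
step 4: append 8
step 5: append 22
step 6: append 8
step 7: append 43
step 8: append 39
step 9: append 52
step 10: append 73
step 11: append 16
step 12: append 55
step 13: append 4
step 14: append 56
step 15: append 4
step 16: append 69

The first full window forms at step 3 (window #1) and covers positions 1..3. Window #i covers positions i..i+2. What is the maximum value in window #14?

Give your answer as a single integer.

Answer: 69

Derivation:
step 1: append 14 -> window=[14] (not full yet)
step 2: append 22 -> window=[14, 22] (not full yet)
step 3: append 30 -> window=[14, 22, 30] -> max=30
step 4: append 8 -> window=[22, 30, 8] -> max=30
step 5: append 22 -> window=[30, 8, 22] -> max=30
step 6: append 8 -> window=[8, 22, 8] -> max=22
step 7: append 43 -> window=[22, 8, 43] -> max=43
step 8: append 39 -> window=[8, 43, 39] -> max=43
step 9: append 52 -> window=[43, 39, 52] -> max=52
step 10: append 73 -> window=[39, 52, 73] -> max=73
step 11: append 16 -> window=[52, 73, 16] -> max=73
step 12: append 55 -> window=[73, 16, 55] -> max=73
step 13: append 4 -> window=[16, 55, 4] -> max=55
step 14: append 56 -> window=[55, 4, 56] -> max=56
step 15: append 4 -> window=[4, 56, 4] -> max=56
step 16: append 69 -> window=[56, 4, 69] -> max=69
Window #14 max = 69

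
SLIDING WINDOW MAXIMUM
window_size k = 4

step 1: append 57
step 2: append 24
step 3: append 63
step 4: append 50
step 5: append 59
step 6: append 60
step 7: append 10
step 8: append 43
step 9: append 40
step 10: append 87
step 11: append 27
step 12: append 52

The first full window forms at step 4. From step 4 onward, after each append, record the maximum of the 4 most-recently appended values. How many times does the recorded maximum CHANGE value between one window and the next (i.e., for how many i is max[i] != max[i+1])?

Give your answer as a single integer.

step 1: append 57 -> window=[57] (not full yet)
step 2: append 24 -> window=[57, 24] (not full yet)
step 3: append 63 -> window=[57, 24, 63] (not full yet)
step 4: append 50 -> window=[57, 24, 63, 50] -> max=63
step 5: append 59 -> window=[24, 63, 50, 59] -> max=63
step 6: append 60 -> window=[63, 50, 59, 60] -> max=63
step 7: append 10 -> window=[50, 59, 60, 10] -> max=60
step 8: append 43 -> window=[59, 60, 10, 43] -> max=60
step 9: append 40 -> window=[60, 10, 43, 40] -> max=60
step 10: append 87 -> window=[10, 43, 40, 87] -> max=87
step 11: append 27 -> window=[43, 40, 87, 27] -> max=87
step 12: append 52 -> window=[40, 87, 27, 52] -> max=87
Recorded maximums: 63 63 63 60 60 60 87 87 87
Changes between consecutive maximums: 2

Answer: 2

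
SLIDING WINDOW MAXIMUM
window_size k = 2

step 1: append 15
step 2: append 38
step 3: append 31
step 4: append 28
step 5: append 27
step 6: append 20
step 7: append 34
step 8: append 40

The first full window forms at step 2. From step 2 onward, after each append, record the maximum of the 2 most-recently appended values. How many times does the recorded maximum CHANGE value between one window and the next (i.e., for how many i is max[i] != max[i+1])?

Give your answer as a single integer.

Answer: 5

Derivation:
step 1: append 15 -> window=[15] (not full yet)
step 2: append 38 -> window=[15, 38] -> max=38
step 3: append 31 -> window=[38, 31] -> max=38
step 4: append 28 -> window=[31, 28] -> max=31
step 5: append 27 -> window=[28, 27] -> max=28
step 6: append 20 -> window=[27, 20] -> max=27
step 7: append 34 -> window=[20, 34] -> max=34
step 8: append 40 -> window=[34, 40] -> max=40
Recorded maximums: 38 38 31 28 27 34 40
Changes between consecutive maximums: 5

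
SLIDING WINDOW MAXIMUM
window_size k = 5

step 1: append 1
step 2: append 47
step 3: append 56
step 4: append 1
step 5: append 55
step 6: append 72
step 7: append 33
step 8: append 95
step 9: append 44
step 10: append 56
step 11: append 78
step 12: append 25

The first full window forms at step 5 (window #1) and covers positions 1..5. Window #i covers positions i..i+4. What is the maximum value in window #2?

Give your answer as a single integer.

Answer: 72

Derivation:
step 1: append 1 -> window=[1] (not full yet)
step 2: append 47 -> window=[1, 47] (not full yet)
step 3: append 56 -> window=[1, 47, 56] (not full yet)
step 4: append 1 -> window=[1, 47, 56, 1] (not full yet)
step 5: append 55 -> window=[1, 47, 56, 1, 55] -> max=56
step 6: append 72 -> window=[47, 56, 1, 55, 72] -> max=72
Window #2 max = 72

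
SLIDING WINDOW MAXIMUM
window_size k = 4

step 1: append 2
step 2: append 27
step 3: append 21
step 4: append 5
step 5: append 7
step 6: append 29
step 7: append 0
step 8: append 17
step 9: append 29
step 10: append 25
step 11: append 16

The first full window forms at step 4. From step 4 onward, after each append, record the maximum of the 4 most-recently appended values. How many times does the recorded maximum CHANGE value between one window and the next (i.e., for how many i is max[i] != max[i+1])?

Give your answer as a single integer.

step 1: append 2 -> window=[2] (not full yet)
step 2: append 27 -> window=[2, 27] (not full yet)
step 3: append 21 -> window=[2, 27, 21] (not full yet)
step 4: append 5 -> window=[2, 27, 21, 5] -> max=27
step 5: append 7 -> window=[27, 21, 5, 7] -> max=27
step 6: append 29 -> window=[21, 5, 7, 29] -> max=29
step 7: append 0 -> window=[5, 7, 29, 0] -> max=29
step 8: append 17 -> window=[7, 29, 0, 17] -> max=29
step 9: append 29 -> window=[29, 0, 17, 29] -> max=29
step 10: append 25 -> window=[0, 17, 29, 25] -> max=29
step 11: append 16 -> window=[17, 29, 25, 16] -> max=29
Recorded maximums: 27 27 29 29 29 29 29 29
Changes between consecutive maximums: 1

Answer: 1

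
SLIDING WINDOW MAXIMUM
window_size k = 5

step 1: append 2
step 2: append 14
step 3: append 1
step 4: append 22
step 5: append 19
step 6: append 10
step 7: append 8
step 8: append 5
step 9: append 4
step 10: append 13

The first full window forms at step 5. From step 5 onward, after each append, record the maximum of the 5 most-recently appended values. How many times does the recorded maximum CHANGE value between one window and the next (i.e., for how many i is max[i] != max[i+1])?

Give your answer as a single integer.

Answer: 2

Derivation:
step 1: append 2 -> window=[2] (not full yet)
step 2: append 14 -> window=[2, 14] (not full yet)
step 3: append 1 -> window=[2, 14, 1] (not full yet)
step 4: append 22 -> window=[2, 14, 1, 22] (not full yet)
step 5: append 19 -> window=[2, 14, 1, 22, 19] -> max=22
step 6: append 10 -> window=[14, 1, 22, 19, 10] -> max=22
step 7: append 8 -> window=[1, 22, 19, 10, 8] -> max=22
step 8: append 5 -> window=[22, 19, 10, 8, 5] -> max=22
step 9: append 4 -> window=[19, 10, 8, 5, 4] -> max=19
step 10: append 13 -> window=[10, 8, 5, 4, 13] -> max=13
Recorded maximums: 22 22 22 22 19 13
Changes between consecutive maximums: 2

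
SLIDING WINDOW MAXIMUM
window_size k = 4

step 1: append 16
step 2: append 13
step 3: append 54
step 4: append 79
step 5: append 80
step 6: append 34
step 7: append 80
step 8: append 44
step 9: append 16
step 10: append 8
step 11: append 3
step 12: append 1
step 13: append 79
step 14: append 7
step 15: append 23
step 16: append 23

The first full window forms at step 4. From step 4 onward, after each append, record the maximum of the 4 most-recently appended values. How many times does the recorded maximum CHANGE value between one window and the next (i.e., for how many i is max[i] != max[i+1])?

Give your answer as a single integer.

Answer: 4

Derivation:
step 1: append 16 -> window=[16] (not full yet)
step 2: append 13 -> window=[16, 13] (not full yet)
step 3: append 54 -> window=[16, 13, 54] (not full yet)
step 4: append 79 -> window=[16, 13, 54, 79] -> max=79
step 5: append 80 -> window=[13, 54, 79, 80] -> max=80
step 6: append 34 -> window=[54, 79, 80, 34] -> max=80
step 7: append 80 -> window=[79, 80, 34, 80] -> max=80
step 8: append 44 -> window=[80, 34, 80, 44] -> max=80
step 9: append 16 -> window=[34, 80, 44, 16] -> max=80
step 10: append 8 -> window=[80, 44, 16, 8] -> max=80
step 11: append 3 -> window=[44, 16, 8, 3] -> max=44
step 12: append 1 -> window=[16, 8, 3, 1] -> max=16
step 13: append 79 -> window=[8, 3, 1, 79] -> max=79
step 14: append 7 -> window=[3, 1, 79, 7] -> max=79
step 15: append 23 -> window=[1, 79, 7, 23] -> max=79
step 16: append 23 -> window=[79, 7, 23, 23] -> max=79
Recorded maximums: 79 80 80 80 80 80 80 44 16 79 79 79 79
Changes between consecutive maximums: 4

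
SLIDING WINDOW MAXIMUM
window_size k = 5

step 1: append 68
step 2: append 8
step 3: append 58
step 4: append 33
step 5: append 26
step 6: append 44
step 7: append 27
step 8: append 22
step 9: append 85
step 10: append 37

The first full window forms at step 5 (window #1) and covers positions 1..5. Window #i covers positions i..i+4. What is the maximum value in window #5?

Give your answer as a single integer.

step 1: append 68 -> window=[68] (not full yet)
step 2: append 8 -> window=[68, 8] (not full yet)
step 3: append 58 -> window=[68, 8, 58] (not full yet)
step 4: append 33 -> window=[68, 8, 58, 33] (not full yet)
step 5: append 26 -> window=[68, 8, 58, 33, 26] -> max=68
step 6: append 44 -> window=[8, 58, 33, 26, 44] -> max=58
step 7: append 27 -> window=[58, 33, 26, 44, 27] -> max=58
step 8: append 22 -> window=[33, 26, 44, 27, 22] -> max=44
step 9: append 85 -> window=[26, 44, 27, 22, 85] -> max=85
Window #5 max = 85

Answer: 85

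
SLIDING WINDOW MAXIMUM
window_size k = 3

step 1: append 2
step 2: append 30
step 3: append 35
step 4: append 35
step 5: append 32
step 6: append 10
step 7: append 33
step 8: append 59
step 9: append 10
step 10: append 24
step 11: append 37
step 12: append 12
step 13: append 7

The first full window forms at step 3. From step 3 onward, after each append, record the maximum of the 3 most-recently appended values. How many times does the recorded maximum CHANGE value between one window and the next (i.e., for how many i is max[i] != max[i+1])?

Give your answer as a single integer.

Answer: 3

Derivation:
step 1: append 2 -> window=[2] (not full yet)
step 2: append 30 -> window=[2, 30] (not full yet)
step 3: append 35 -> window=[2, 30, 35] -> max=35
step 4: append 35 -> window=[30, 35, 35] -> max=35
step 5: append 32 -> window=[35, 35, 32] -> max=35
step 6: append 10 -> window=[35, 32, 10] -> max=35
step 7: append 33 -> window=[32, 10, 33] -> max=33
step 8: append 59 -> window=[10, 33, 59] -> max=59
step 9: append 10 -> window=[33, 59, 10] -> max=59
step 10: append 24 -> window=[59, 10, 24] -> max=59
step 11: append 37 -> window=[10, 24, 37] -> max=37
step 12: append 12 -> window=[24, 37, 12] -> max=37
step 13: append 7 -> window=[37, 12, 7] -> max=37
Recorded maximums: 35 35 35 35 33 59 59 59 37 37 37
Changes between consecutive maximums: 3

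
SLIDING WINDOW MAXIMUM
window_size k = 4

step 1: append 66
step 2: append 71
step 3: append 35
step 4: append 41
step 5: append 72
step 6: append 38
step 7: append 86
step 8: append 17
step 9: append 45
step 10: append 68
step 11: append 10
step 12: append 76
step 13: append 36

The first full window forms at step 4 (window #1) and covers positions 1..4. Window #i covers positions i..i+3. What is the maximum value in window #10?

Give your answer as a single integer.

step 1: append 66 -> window=[66] (not full yet)
step 2: append 71 -> window=[66, 71] (not full yet)
step 3: append 35 -> window=[66, 71, 35] (not full yet)
step 4: append 41 -> window=[66, 71, 35, 41] -> max=71
step 5: append 72 -> window=[71, 35, 41, 72] -> max=72
step 6: append 38 -> window=[35, 41, 72, 38] -> max=72
step 7: append 86 -> window=[41, 72, 38, 86] -> max=86
step 8: append 17 -> window=[72, 38, 86, 17] -> max=86
step 9: append 45 -> window=[38, 86, 17, 45] -> max=86
step 10: append 68 -> window=[86, 17, 45, 68] -> max=86
step 11: append 10 -> window=[17, 45, 68, 10] -> max=68
step 12: append 76 -> window=[45, 68, 10, 76] -> max=76
step 13: append 36 -> window=[68, 10, 76, 36] -> max=76
Window #10 max = 76

Answer: 76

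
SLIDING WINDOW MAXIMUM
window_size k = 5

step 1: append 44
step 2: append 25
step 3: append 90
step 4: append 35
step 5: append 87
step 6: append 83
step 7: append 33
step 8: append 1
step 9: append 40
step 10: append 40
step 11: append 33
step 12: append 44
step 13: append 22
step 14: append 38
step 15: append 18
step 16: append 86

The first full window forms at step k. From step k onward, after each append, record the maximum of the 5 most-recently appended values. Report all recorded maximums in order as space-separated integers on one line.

step 1: append 44 -> window=[44] (not full yet)
step 2: append 25 -> window=[44, 25] (not full yet)
step 3: append 90 -> window=[44, 25, 90] (not full yet)
step 4: append 35 -> window=[44, 25, 90, 35] (not full yet)
step 5: append 87 -> window=[44, 25, 90, 35, 87] -> max=90
step 6: append 83 -> window=[25, 90, 35, 87, 83] -> max=90
step 7: append 33 -> window=[90, 35, 87, 83, 33] -> max=90
step 8: append 1 -> window=[35, 87, 83, 33, 1] -> max=87
step 9: append 40 -> window=[87, 83, 33, 1, 40] -> max=87
step 10: append 40 -> window=[83, 33, 1, 40, 40] -> max=83
step 11: append 33 -> window=[33, 1, 40, 40, 33] -> max=40
step 12: append 44 -> window=[1, 40, 40, 33, 44] -> max=44
step 13: append 22 -> window=[40, 40, 33, 44, 22] -> max=44
step 14: append 38 -> window=[40, 33, 44, 22, 38] -> max=44
step 15: append 18 -> window=[33, 44, 22, 38, 18] -> max=44
step 16: append 86 -> window=[44, 22, 38, 18, 86] -> max=86

Answer: 90 90 90 87 87 83 40 44 44 44 44 86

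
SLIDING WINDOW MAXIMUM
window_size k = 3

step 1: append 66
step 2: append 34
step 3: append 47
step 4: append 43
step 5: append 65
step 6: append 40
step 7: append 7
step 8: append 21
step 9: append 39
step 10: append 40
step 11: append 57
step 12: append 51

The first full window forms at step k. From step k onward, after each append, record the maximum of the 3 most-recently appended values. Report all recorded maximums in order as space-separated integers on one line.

step 1: append 66 -> window=[66] (not full yet)
step 2: append 34 -> window=[66, 34] (not full yet)
step 3: append 47 -> window=[66, 34, 47] -> max=66
step 4: append 43 -> window=[34, 47, 43] -> max=47
step 5: append 65 -> window=[47, 43, 65] -> max=65
step 6: append 40 -> window=[43, 65, 40] -> max=65
step 7: append 7 -> window=[65, 40, 7] -> max=65
step 8: append 21 -> window=[40, 7, 21] -> max=40
step 9: append 39 -> window=[7, 21, 39] -> max=39
step 10: append 40 -> window=[21, 39, 40] -> max=40
step 11: append 57 -> window=[39, 40, 57] -> max=57
step 12: append 51 -> window=[40, 57, 51] -> max=57

Answer: 66 47 65 65 65 40 39 40 57 57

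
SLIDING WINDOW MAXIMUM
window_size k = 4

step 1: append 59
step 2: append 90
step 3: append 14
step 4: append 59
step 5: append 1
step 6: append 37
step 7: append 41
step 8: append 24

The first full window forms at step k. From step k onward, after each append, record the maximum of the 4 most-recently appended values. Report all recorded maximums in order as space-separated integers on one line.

Answer: 90 90 59 59 41

Derivation:
step 1: append 59 -> window=[59] (not full yet)
step 2: append 90 -> window=[59, 90] (not full yet)
step 3: append 14 -> window=[59, 90, 14] (not full yet)
step 4: append 59 -> window=[59, 90, 14, 59] -> max=90
step 5: append 1 -> window=[90, 14, 59, 1] -> max=90
step 6: append 37 -> window=[14, 59, 1, 37] -> max=59
step 7: append 41 -> window=[59, 1, 37, 41] -> max=59
step 8: append 24 -> window=[1, 37, 41, 24] -> max=41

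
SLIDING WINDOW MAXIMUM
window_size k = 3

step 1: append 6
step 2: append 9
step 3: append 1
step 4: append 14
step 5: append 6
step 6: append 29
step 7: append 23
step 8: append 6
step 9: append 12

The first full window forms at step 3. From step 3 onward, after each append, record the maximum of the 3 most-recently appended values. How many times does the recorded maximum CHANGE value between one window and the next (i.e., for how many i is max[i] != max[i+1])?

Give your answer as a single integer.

Answer: 3

Derivation:
step 1: append 6 -> window=[6] (not full yet)
step 2: append 9 -> window=[6, 9] (not full yet)
step 3: append 1 -> window=[6, 9, 1] -> max=9
step 4: append 14 -> window=[9, 1, 14] -> max=14
step 5: append 6 -> window=[1, 14, 6] -> max=14
step 6: append 29 -> window=[14, 6, 29] -> max=29
step 7: append 23 -> window=[6, 29, 23] -> max=29
step 8: append 6 -> window=[29, 23, 6] -> max=29
step 9: append 12 -> window=[23, 6, 12] -> max=23
Recorded maximums: 9 14 14 29 29 29 23
Changes between consecutive maximums: 3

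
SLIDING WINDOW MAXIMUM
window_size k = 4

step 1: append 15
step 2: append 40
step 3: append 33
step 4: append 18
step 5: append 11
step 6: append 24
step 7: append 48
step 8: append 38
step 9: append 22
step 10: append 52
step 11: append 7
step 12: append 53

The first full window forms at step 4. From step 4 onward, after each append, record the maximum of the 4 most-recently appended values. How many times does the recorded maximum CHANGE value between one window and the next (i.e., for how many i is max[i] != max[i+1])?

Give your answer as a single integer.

Answer: 4

Derivation:
step 1: append 15 -> window=[15] (not full yet)
step 2: append 40 -> window=[15, 40] (not full yet)
step 3: append 33 -> window=[15, 40, 33] (not full yet)
step 4: append 18 -> window=[15, 40, 33, 18] -> max=40
step 5: append 11 -> window=[40, 33, 18, 11] -> max=40
step 6: append 24 -> window=[33, 18, 11, 24] -> max=33
step 7: append 48 -> window=[18, 11, 24, 48] -> max=48
step 8: append 38 -> window=[11, 24, 48, 38] -> max=48
step 9: append 22 -> window=[24, 48, 38, 22] -> max=48
step 10: append 52 -> window=[48, 38, 22, 52] -> max=52
step 11: append 7 -> window=[38, 22, 52, 7] -> max=52
step 12: append 53 -> window=[22, 52, 7, 53] -> max=53
Recorded maximums: 40 40 33 48 48 48 52 52 53
Changes between consecutive maximums: 4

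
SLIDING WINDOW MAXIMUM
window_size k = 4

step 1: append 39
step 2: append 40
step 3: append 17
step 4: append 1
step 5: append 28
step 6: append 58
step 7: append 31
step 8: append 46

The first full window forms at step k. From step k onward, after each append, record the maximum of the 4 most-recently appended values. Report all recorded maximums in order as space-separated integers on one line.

step 1: append 39 -> window=[39] (not full yet)
step 2: append 40 -> window=[39, 40] (not full yet)
step 3: append 17 -> window=[39, 40, 17] (not full yet)
step 4: append 1 -> window=[39, 40, 17, 1] -> max=40
step 5: append 28 -> window=[40, 17, 1, 28] -> max=40
step 6: append 58 -> window=[17, 1, 28, 58] -> max=58
step 7: append 31 -> window=[1, 28, 58, 31] -> max=58
step 8: append 46 -> window=[28, 58, 31, 46] -> max=58

Answer: 40 40 58 58 58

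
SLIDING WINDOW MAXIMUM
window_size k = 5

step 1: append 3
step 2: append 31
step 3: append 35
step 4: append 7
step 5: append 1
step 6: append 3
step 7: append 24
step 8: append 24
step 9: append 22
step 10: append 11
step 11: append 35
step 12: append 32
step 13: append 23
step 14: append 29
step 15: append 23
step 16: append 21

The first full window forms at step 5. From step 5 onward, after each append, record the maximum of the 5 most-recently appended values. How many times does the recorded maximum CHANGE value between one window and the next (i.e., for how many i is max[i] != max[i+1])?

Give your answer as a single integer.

step 1: append 3 -> window=[3] (not full yet)
step 2: append 31 -> window=[3, 31] (not full yet)
step 3: append 35 -> window=[3, 31, 35] (not full yet)
step 4: append 7 -> window=[3, 31, 35, 7] (not full yet)
step 5: append 1 -> window=[3, 31, 35, 7, 1] -> max=35
step 6: append 3 -> window=[31, 35, 7, 1, 3] -> max=35
step 7: append 24 -> window=[35, 7, 1, 3, 24] -> max=35
step 8: append 24 -> window=[7, 1, 3, 24, 24] -> max=24
step 9: append 22 -> window=[1, 3, 24, 24, 22] -> max=24
step 10: append 11 -> window=[3, 24, 24, 22, 11] -> max=24
step 11: append 35 -> window=[24, 24, 22, 11, 35] -> max=35
step 12: append 32 -> window=[24, 22, 11, 35, 32] -> max=35
step 13: append 23 -> window=[22, 11, 35, 32, 23] -> max=35
step 14: append 29 -> window=[11, 35, 32, 23, 29] -> max=35
step 15: append 23 -> window=[35, 32, 23, 29, 23] -> max=35
step 16: append 21 -> window=[32, 23, 29, 23, 21] -> max=32
Recorded maximums: 35 35 35 24 24 24 35 35 35 35 35 32
Changes between consecutive maximums: 3

Answer: 3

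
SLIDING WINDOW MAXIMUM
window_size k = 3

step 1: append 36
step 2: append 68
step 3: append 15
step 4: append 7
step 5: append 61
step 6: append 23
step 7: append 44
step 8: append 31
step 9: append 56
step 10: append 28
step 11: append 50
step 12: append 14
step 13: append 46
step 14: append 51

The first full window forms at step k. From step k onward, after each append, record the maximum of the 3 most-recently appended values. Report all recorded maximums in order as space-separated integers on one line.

step 1: append 36 -> window=[36] (not full yet)
step 2: append 68 -> window=[36, 68] (not full yet)
step 3: append 15 -> window=[36, 68, 15] -> max=68
step 4: append 7 -> window=[68, 15, 7] -> max=68
step 5: append 61 -> window=[15, 7, 61] -> max=61
step 6: append 23 -> window=[7, 61, 23] -> max=61
step 7: append 44 -> window=[61, 23, 44] -> max=61
step 8: append 31 -> window=[23, 44, 31] -> max=44
step 9: append 56 -> window=[44, 31, 56] -> max=56
step 10: append 28 -> window=[31, 56, 28] -> max=56
step 11: append 50 -> window=[56, 28, 50] -> max=56
step 12: append 14 -> window=[28, 50, 14] -> max=50
step 13: append 46 -> window=[50, 14, 46] -> max=50
step 14: append 51 -> window=[14, 46, 51] -> max=51

Answer: 68 68 61 61 61 44 56 56 56 50 50 51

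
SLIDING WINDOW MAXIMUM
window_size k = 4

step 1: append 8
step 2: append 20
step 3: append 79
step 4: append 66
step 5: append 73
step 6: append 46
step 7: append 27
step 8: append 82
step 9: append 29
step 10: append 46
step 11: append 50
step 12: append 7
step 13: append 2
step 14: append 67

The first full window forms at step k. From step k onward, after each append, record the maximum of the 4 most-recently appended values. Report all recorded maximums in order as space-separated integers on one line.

step 1: append 8 -> window=[8] (not full yet)
step 2: append 20 -> window=[8, 20] (not full yet)
step 3: append 79 -> window=[8, 20, 79] (not full yet)
step 4: append 66 -> window=[8, 20, 79, 66] -> max=79
step 5: append 73 -> window=[20, 79, 66, 73] -> max=79
step 6: append 46 -> window=[79, 66, 73, 46] -> max=79
step 7: append 27 -> window=[66, 73, 46, 27] -> max=73
step 8: append 82 -> window=[73, 46, 27, 82] -> max=82
step 9: append 29 -> window=[46, 27, 82, 29] -> max=82
step 10: append 46 -> window=[27, 82, 29, 46] -> max=82
step 11: append 50 -> window=[82, 29, 46, 50] -> max=82
step 12: append 7 -> window=[29, 46, 50, 7] -> max=50
step 13: append 2 -> window=[46, 50, 7, 2] -> max=50
step 14: append 67 -> window=[50, 7, 2, 67] -> max=67

Answer: 79 79 79 73 82 82 82 82 50 50 67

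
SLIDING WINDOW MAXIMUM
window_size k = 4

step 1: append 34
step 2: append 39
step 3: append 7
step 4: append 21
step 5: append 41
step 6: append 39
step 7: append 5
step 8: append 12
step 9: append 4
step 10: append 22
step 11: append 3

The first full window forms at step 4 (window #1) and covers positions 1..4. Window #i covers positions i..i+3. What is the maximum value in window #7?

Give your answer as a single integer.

step 1: append 34 -> window=[34] (not full yet)
step 2: append 39 -> window=[34, 39] (not full yet)
step 3: append 7 -> window=[34, 39, 7] (not full yet)
step 4: append 21 -> window=[34, 39, 7, 21] -> max=39
step 5: append 41 -> window=[39, 7, 21, 41] -> max=41
step 6: append 39 -> window=[7, 21, 41, 39] -> max=41
step 7: append 5 -> window=[21, 41, 39, 5] -> max=41
step 8: append 12 -> window=[41, 39, 5, 12] -> max=41
step 9: append 4 -> window=[39, 5, 12, 4] -> max=39
step 10: append 22 -> window=[5, 12, 4, 22] -> max=22
Window #7 max = 22

Answer: 22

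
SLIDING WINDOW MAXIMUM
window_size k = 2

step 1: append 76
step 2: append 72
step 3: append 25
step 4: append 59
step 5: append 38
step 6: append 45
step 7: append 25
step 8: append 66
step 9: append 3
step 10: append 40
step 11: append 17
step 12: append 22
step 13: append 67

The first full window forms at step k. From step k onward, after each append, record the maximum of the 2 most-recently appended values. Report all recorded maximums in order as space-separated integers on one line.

Answer: 76 72 59 59 45 45 66 66 40 40 22 67

Derivation:
step 1: append 76 -> window=[76] (not full yet)
step 2: append 72 -> window=[76, 72] -> max=76
step 3: append 25 -> window=[72, 25] -> max=72
step 4: append 59 -> window=[25, 59] -> max=59
step 5: append 38 -> window=[59, 38] -> max=59
step 6: append 45 -> window=[38, 45] -> max=45
step 7: append 25 -> window=[45, 25] -> max=45
step 8: append 66 -> window=[25, 66] -> max=66
step 9: append 3 -> window=[66, 3] -> max=66
step 10: append 40 -> window=[3, 40] -> max=40
step 11: append 17 -> window=[40, 17] -> max=40
step 12: append 22 -> window=[17, 22] -> max=22
step 13: append 67 -> window=[22, 67] -> max=67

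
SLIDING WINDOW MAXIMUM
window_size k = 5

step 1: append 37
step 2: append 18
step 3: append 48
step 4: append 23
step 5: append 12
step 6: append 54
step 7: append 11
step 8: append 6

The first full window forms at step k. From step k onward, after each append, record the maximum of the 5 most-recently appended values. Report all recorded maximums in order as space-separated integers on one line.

Answer: 48 54 54 54

Derivation:
step 1: append 37 -> window=[37] (not full yet)
step 2: append 18 -> window=[37, 18] (not full yet)
step 3: append 48 -> window=[37, 18, 48] (not full yet)
step 4: append 23 -> window=[37, 18, 48, 23] (not full yet)
step 5: append 12 -> window=[37, 18, 48, 23, 12] -> max=48
step 6: append 54 -> window=[18, 48, 23, 12, 54] -> max=54
step 7: append 11 -> window=[48, 23, 12, 54, 11] -> max=54
step 8: append 6 -> window=[23, 12, 54, 11, 6] -> max=54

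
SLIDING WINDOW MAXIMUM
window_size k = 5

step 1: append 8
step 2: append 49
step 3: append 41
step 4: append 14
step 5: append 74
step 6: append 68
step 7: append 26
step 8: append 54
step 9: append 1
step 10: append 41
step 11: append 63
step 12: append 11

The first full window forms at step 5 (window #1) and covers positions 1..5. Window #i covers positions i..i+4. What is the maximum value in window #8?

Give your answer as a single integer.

Answer: 63

Derivation:
step 1: append 8 -> window=[8] (not full yet)
step 2: append 49 -> window=[8, 49] (not full yet)
step 3: append 41 -> window=[8, 49, 41] (not full yet)
step 4: append 14 -> window=[8, 49, 41, 14] (not full yet)
step 5: append 74 -> window=[8, 49, 41, 14, 74] -> max=74
step 6: append 68 -> window=[49, 41, 14, 74, 68] -> max=74
step 7: append 26 -> window=[41, 14, 74, 68, 26] -> max=74
step 8: append 54 -> window=[14, 74, 68, 26, 54] -> max=74
step 9: append 1 -> window=[74, 68, 26, 54, 1] -> max=74
step 10: append 41 -> window=[68, 26, 54, 1, 41] -> max=68
step 11: append 63 -> window=[26, 54, 1, 41, 63] -> max=63
step 12: append 11 -> window=[54, 1, 41, 63, 11] -> max=63
Window #8 max = 63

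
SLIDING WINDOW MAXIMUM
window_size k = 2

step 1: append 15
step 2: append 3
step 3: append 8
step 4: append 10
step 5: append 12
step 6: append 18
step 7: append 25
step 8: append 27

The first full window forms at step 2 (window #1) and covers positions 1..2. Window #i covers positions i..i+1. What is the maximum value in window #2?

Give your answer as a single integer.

step 1: append 15 -> window=[15] (not full yet)
step 2: append 3 -> window=[15, 3] -> max=15
step 3: append 8 -> window=[3, 8] -> max=8
Window #2 max = 8

Answer: 8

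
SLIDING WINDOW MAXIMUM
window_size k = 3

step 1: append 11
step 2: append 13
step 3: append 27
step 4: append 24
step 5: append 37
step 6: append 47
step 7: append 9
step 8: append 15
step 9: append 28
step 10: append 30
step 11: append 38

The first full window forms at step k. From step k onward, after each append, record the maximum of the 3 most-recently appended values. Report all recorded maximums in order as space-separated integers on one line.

step 1: append 11 -> window=[11] (not full yet)
step 2: append 13 -> window=[11, 13] (not full yet)
step 3: append 27 -> window=[11, 13, 27] -> max=27
step 4: append 24 -> window=[13, 27, 24] -> max=27
step 5: append 37 -> window=[27, 24, 37] -> max=37
step 6: append 47 -> window=[24, 37, 47] -> max=47
step 7: append 9 -> window=[37, 47, 9] -> max=47
step 8: append 15 -> window=[47, 9, 15] -> max=47
step 9: append 28 -> window=[9, 15, 28] -> max=28
step 10: append 30 -> window=[15, 28, 30] -> max=30
step 11: append 38 -> window=[28, 30, 38] -> max=38

Answer: 27 27 37 47 47 47 28 30 38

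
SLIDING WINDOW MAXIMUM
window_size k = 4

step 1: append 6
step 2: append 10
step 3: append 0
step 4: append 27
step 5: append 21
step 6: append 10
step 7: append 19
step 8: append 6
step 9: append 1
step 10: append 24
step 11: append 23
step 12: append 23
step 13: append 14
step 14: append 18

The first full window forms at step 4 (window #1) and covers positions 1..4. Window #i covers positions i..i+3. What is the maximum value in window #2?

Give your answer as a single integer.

step 1: append 6 -> window=[6] (not full yet)
step 2: append 10 -> window=[6, 10] (not full yet)
step 3: append 0 -> window=[6, 10, 0] (not full yet)
step 4: append 27 -> window=[6, 10, 0, 27] -> max=27
step 5: append 21 -> window=[10, 0, 27, 21] -> max=27
Window #2 max = 27

Answer: 27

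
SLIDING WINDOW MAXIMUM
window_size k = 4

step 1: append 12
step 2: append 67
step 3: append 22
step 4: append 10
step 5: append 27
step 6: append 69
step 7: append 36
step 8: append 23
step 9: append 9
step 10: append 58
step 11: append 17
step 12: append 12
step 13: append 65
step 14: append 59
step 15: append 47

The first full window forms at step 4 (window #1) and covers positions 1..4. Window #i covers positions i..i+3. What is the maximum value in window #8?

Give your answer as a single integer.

step 1: append 12 -> window=[12] (not full yet)
step 2: append 67 -> window=[12, 67] (not full yet)
step 3: append 22 -> window=[12, 67, 22] (not full yet)
step 4: append 10 -> window=[12, 67, 22, 10] -> max=67
step 5: append 27 -> window=[67, 22, 10, 27] -> max=67
step 6: append 69 -> window=[22, 10, 27, 69] -> max=69
step 7: append 36 -> window=[10, 27, 69, 36] -> max=69
step 8: append 23 -> window=[27, 69, 36, 23] -> max=69
step 9: append 9 -> window=[69, 36, 23, 9] -> max=69
step 10: append 58 -> window=[36, 23, 9, 58] -> max=58
step 11: append 17 -> window=[23, 9, 58, 17] -> max=58
Window #8 max = 58

Answer: 58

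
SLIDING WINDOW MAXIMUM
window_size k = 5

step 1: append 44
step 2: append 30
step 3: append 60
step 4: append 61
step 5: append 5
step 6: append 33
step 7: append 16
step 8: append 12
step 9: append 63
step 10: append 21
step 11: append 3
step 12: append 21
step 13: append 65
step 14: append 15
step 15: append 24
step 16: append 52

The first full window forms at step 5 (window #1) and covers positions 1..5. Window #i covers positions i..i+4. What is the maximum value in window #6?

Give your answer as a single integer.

Answer: 63

Derivation:
step 1: append 44 -> window=[44] (not full yet)
step 2: append 30 -> window=[44, 30] (not full yet)
step 3: append 60 -> window=[44, 30, 60] (not full yet)
step 4: append 61 -> window=[44, 30, 60, 61] (not full yet)
step 5: append 5 -> window=[44, 30, 60, 61, 5] -> max=61
step 6: append 33 -> window=[30, 60, 61, 5, 33] -> max=61
step 7: append 16 -> window=[60, 61, 5, 33, 16] -> max=61
step 8: append 12 -> window=[61, 5, 33, 16, 12] -> max=61
step 9: append 63 -> window=[5, 33, 16, 12, 63] -> max=63
step 10: append 21 -> window=[33, 16, 12, 63, 21] -> max=63
Window #6 max = 63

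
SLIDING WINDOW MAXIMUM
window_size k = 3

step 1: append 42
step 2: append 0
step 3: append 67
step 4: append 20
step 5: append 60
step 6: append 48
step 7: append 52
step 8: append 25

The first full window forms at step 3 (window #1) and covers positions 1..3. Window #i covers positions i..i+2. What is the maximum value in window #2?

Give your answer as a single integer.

Answer: 67

Derivation:
step 1: append 42 -> window=[42] (not full yet)
step 2: append 0 -> window=[42, 0] (not full yet)
step 3: append 67 -> window=[42, 0, 67] -> max=67
step 4: append 20 -> window=[0, 67, 20] -> max=67
Window #2 max = 67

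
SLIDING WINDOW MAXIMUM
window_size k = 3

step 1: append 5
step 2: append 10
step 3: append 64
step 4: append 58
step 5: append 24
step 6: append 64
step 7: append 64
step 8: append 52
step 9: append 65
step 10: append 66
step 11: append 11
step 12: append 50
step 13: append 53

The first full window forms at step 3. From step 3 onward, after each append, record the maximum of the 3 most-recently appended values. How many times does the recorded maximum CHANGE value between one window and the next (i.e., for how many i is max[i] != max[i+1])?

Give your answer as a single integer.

Answer: 3

Derivation:
step 1: append 5 -> window=[5] (not full yet)
step 2: append 10 -> window=[5, 10] (not full yet)
step 3: append 64 -> window=[5, 10, 64] -> max=64
step 4: append 58 -> window=[10, 64, 58] -> max=64
step 5: append 24 -> window=[64, 58, 24] -> max=64
step 6: append 64 -> window=[58, 24, 64] -> max=64
step 7: append 64 -> window=[24, 64, 64] -> max=64
step 8: append 52 -> window=[64, 64, 52] -> max=64
step 9: append 65 -> window=[64, 52, 65] -> max=65
step 10: append 66 -> window=[52, 65, 66] -> max=66
step 11: append 11 -> window=[65, 66, 11] -> max=66
step 12: append 50 -> window=[66, 11, 50] -> max=66
step 13: append 53 -> window=[11, 50, 53] -> max=53
Recorded maximums: 64 64 64 64 64 64 65 66 66 66 53
Changes between consecutive maximums: 3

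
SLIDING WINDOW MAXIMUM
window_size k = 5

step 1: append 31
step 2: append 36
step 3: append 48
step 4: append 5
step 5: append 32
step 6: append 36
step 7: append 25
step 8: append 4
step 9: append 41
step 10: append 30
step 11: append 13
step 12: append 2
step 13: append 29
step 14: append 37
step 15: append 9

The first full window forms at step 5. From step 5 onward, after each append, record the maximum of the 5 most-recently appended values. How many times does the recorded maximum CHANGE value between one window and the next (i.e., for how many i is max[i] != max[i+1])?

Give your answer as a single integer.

Answer: 3

Derivation:
step 1: append 31 -> window=[31] (not full yet)
step 2: append 36 -> window=[31, 36] (not full yet)
step 3: append 48 -> window=[31, 36, 48] (not full yet)
step 4: append 5 -> window=[31, 36, 48, 5] (not full yet)
step 5: append 32 -> window=[31, 36, 48, 5, 32] -> max=48
step 6: append 36 -> window=[36, 48, 5, 32, 36] -> max=48
step 7: append 25 -> window=[48, 5, 32, 36, 25] -> max=48
step 8: append 4 -> window=[5, 32, 36, 25, 4] -> max=36
step 9: append 41 -> window=[32, 36, 25, 4, 41] -> max=41
step 10: append 30 -> window=[36, 25, 4, 41, 30] -> max=41
step 11: append 13 -> window=[25, 4, 41, 30, 13] -> max=41
step 12: append 2 -> window=[4, 41, 30, 13, 2] -> max=41
step 13: append 29 -> window=[41, 30, 13, 2, 29] -> max=41
step 14: append 37 -> window=[30, 13, 2, 29, 37] -> max=37
step 15: append 9 -> window=[13, 2, 29, 37, 9] -> max=37
Recorded maximums: 48 48 48 36 41 41 41 41 41 37 37
Changes between consecutive maximums: 3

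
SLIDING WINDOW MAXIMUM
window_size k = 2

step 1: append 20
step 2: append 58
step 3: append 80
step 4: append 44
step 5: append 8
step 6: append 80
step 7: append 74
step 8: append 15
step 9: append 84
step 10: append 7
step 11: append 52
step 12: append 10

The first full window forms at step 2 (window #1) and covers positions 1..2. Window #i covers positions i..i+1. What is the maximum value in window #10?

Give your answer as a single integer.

step 1: append 20 -> window=[20] (not full yet)
step 2: append 58 -> window=[20, 58] -> max=58
step 3: append 80 -> window=[58, 80] -> max=80
step 4: append 44 -> window=[80, 44] -> max=80
step 5: append 8 -> window=[44, 8] -> max=44
step 6: append 80 -> window=[8, 80] -> max=80
step 7: append 74 -> window=[80, 74] -> max=80
step 8: append 15 -> window=[74, 15] -> max=74
step 9: append 84 -> window=[15, 84] -> max=84
step 10: append 7 -> window=[84, 7] -> max=84
step 11: append 52 -> window=[7, 52] -> max=52
Window #10 max = 52

Answer: 52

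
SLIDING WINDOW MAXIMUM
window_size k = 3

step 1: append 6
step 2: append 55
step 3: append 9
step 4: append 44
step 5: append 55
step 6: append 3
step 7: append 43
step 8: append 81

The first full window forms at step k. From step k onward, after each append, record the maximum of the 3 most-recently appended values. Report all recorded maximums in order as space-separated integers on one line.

step 1: append 6 -> window=[6] (not full yet)
step 2: append 55 -> window=[6, 55] (not full yet)
step 3: append 9 -> window=[6, 55, 9] -> max=55
step 4: append 44 -> window=[55, 9, 44] -> max=55
step 5: append 55 -> window=[9, 44, 55] -> max=55
step 6: append 3 -> window=[44, 55, 3] -> max=55
step 7: append 43 -> window=[55, 3, 43] -> max=55
step 8: append 81 -> window=[3, 43, 81] -> max=81

Answer: 55 55 55 55 55 81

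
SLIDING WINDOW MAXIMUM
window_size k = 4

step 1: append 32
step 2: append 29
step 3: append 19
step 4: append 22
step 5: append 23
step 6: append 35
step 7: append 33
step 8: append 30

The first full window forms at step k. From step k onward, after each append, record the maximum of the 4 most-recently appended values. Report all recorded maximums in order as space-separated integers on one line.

Answer: 32 29 35 35 35

Derivation:
step 1: append 32 -> window=[32] (not full yet)
step 2: append 29 -> window=[32, 29] (not full yet)
step 3: append 19 -> window=[32, 29, 19] (not full yet)
step 4: append 22 -> window=[32, 29, 19, 22] -> max=32
step 5: append 23 -> window=[29, 19, 22, 23] -> max=29
step 6: append 35 -> window=[19, 22, 23, 35] -> max=35
step 7: append 33 -> window=[22, 23, 35, 33] -> max=35
step 8: append 30 -> window=[23, 35, 33, 30] -> max=35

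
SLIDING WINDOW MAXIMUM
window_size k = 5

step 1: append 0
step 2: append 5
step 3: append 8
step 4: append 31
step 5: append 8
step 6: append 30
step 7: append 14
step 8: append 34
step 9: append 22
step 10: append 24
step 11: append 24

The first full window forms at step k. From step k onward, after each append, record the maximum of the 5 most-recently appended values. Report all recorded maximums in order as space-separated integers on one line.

step 1: append 0 -> window=[0] (not full yet)
step 2: append 5 -> window=[0, 5] (not full yet)
step 3: append 8 -> window=[0, 5, 8] (not full yet)
step 4: append 31 -> window=[0, 5, 8, 31] (not full yet)
step 5: append 8 -> window=[0, 5, 8, 31, 8] -> max=31
step 6: append 30 -> window=[5, 8, 31, 8, 30] -> max=31
step 7: append 14 -> window=[8, 31, 8, 30, 14] -> max=31
step 8: append 34 -> window=[31, 8, 30, 14, 34] -> max=34
step 9: append 22 -> window=[8, 30, 14, 34, 22] -> max=34
step 10: append 24 -> window=[30, 14, 34, 22, 24] -> max=34
step 11: append 24 -> window=[14, 34, 22, 24, 24] -> max=34

Answer: 31 31 31 34 34 34 34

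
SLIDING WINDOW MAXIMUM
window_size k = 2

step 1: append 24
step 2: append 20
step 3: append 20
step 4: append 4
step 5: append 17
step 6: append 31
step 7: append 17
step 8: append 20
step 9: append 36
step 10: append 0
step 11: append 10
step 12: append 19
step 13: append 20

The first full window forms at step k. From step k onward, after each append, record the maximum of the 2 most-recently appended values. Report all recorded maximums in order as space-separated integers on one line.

Answer: 24 20 20 17 31 31 20 36 36 10 19 20

Derivation:
step 1: append 24 -> window=[24] (not full yet)
step 2: append 20 -> window=[24, 20] -> max=24
step 3: append 20 -> window=[20, 20] -> max=20
step 4: append 4 -> window=[20, 4] -> max=20
step 5: append 17 -> window=[4, 17] -> max=17
step 6: append 31 -> window=[17, 31] -> max=31
step 7: append 17 -> window=[31, 17] -> max=31
step 8: append 20 -> window=[17, 20] -> max=20
step 9: append 36 -> window=[20, 36] -> max=36
step 10: append 0 -> window=[36, 0] -> max=36
step 11: append 10 -> window=[0, 10] -> max=10
step 12: append 19 -> window=[10, 19] -> max=19
step 13: append 20 -> window=[19, 20] -> max=20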